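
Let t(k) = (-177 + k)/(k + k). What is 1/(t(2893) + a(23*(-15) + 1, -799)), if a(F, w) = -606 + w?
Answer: -2893/4063307 ≈ -0.00071198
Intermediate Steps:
t(k) = (-177 + k)/(2*k) (t(k) = (-177 + k)/((2*k)) = (-177 + k)*(1/(2*k)) = (-177 + k)/(2*k))
1/(t(2893) + a(23*(-15) + 1, -799)) = 1/((½)*(-177 + 2893)/2893 + (-606 - 799)) = 1/((½)*(1/2893)*2716 - 1405) = 1/(1358/2893 - 1405) = 1/(-4063307/2893) = -2893/4063307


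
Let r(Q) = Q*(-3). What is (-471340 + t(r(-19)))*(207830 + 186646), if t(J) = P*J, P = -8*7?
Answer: -187191485232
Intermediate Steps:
r(Q) = -3*Q
P = -56
t(J) = -56*J
(-471340 + t(r(-19)))*(207830 + 186646) = (-471340 - (-168)*(-19))*(207830 + 186646) = (-471340 - 56*57)*394476 = (-471340 - 3192)*394476 = -474532*394476 = -187191485232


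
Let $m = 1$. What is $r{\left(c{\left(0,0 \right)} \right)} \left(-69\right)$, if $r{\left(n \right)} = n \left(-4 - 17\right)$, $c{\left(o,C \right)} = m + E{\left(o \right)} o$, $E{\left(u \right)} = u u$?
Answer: $1449$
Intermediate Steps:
$E{\left(u \right)} = u^{2}$
$c{\left(o,C \right)} = 1 + o^{3}$ ($c{\left(o,C \right)} = 1 + o^{2} o = 1 + o^{3}$)
$r{\left(n \right)} = - 21 n$ ($r{\left(n \right)} = n \left(-4 - 17\right) = n \left(-21\right) = - 21 n$)
$r{\left(c{\left(0,0 \right)} \right)} \left(-69\right) = - 21 \left(1 + 0^{3}\right) \left(-69\right) = - 21 \left(1 + 0\right) \left(-69\right) = \left(-21\right) 1 \left(-69\right) = \left(-21\right) \left(-69\right) = 1449$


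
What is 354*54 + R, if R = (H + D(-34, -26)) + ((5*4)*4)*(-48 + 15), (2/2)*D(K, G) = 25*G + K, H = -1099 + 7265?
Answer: 21958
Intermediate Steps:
H = 6166
D(K, G) = K + 25*G (D(K, G) = 25*G + K = K + 25*G)
R = 2842 (R = (6166 + (-34 + 25*(-26))) + ((5*4)*4)*(-48 + 15) = (6166 + (-34 - 650)) + (20*4)*(-33) = (6166 - 684) + 80*(-33) = 5482 - 2640 = 2842)
354*54 + R = 354*54 + 2842 = 19116 + 2842 = 21958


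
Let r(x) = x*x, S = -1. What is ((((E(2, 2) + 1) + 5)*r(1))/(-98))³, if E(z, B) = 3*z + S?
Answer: -1331/941192 ≈ -0.0014142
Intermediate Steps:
E(z, B) = -1 + 3*z (E(z, B) = 3*z - 1 = -1 + 3*z)
r(x) = x²
((((E(2, 2) + 1) + 5)*r(1))/(-98))³ = (((((-1 + 3*2) + 1) + 5)*1²)/(-98))³ = (((((-1 + 6) + 1) + 5)*1)*(-1/98))³ = ((((5 + 1) + 5)*1)*(-1/98))³ = (((6 + 5)*1)*(-1/98))³ = ((11*1)*(-1/98))³ = (11*(-1/98))³ = (-11/98)³ = -1331/941192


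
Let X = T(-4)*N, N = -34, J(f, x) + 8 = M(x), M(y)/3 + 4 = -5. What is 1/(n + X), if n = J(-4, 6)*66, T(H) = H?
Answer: -1/2174 ≈ -0.00045998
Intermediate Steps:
M(y) = -27 (M(y) = -12 + 3*(-5) = -12 - 15 = -27)
J(f, x) = -35 (J(f, x) = -8 - 27 = -35)
n = -2310 (n = -35*66 = -2310)
X = 136 (X = -4*(-34) = 136)
1/(n + X) = 1/(-2310 + 136) = 1/(-2174) = -1/2174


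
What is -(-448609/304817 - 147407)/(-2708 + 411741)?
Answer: 2364874112/6562116419 ≈ 0.36038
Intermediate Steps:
-(-448609/304817 - 147407)/(-2708 + 411741) = -(-448609*1/304817 - 147407)/409033 = -(-23611/16043 - 147407)/409033 = -(-2364874112)/(16043*409033) = -1*(-2364874112/6562116419) = 2364874112/6562116419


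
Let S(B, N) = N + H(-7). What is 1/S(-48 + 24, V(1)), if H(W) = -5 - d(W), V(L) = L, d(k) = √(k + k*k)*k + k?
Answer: -1/683 + 7*√42/2049 ≈ 0.020676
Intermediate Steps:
d(k) = k + k*√(k + k²) (d(k) = √(k + k²)*k + k = k*√(k + k²) + k = k + k*√(k + k²))
H(W) = -5 - W*(1 + √(W*(1 + W)))
S(B, N) = 2 + N + 7*√42 (S(B, N) = N + (-5 - 1*(-7)*(1 + √(-7*(1 - 7)))) = N + (-5 - 1*(-7)*(1 + √(-7*(-6)))) = N + (-5 - 1*(-7)*(1 + √42)) = N + (-5 + (7 + 7*√42)) = N + (2 + 7*√42) = 2 + N + 7*√42)
1/S(-48 + 24, V(1)) = 1/(2 + 1 + 7*√42) = 1/(3 + 7*√42)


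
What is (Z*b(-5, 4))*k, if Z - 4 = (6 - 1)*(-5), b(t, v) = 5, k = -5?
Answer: 525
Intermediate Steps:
Z = -21 (Z = 4 + (6 - 1)*(-5) = 4 + 5*(-5) = 4 - 25 = -21)
(Z*b(-5, 4))*k = -21*5*(-5) = -105*(-5) = 525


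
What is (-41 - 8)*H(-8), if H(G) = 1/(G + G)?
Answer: 49/16 ≈ 3.0625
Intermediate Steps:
H(G) = 1/(2*G)
(-41 - 8)*H(-8) = (-41 - 8)*((½)/(-8)) = -49*(-1)/(2*8) = -49*(-1/16) = 49/16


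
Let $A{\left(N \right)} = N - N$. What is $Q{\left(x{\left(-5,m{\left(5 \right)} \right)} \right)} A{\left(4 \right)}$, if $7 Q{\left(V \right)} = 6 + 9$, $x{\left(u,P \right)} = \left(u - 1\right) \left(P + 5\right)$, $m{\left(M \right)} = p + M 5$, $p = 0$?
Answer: $0$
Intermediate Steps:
$A{\left(N \right)} = 0$
$m{\left(M \right)} = 5 M$ ($m{\left(M \right)} = 0 + M 5 = 0 + 5 M = 5 M$)
$x{\left(u,P \right)} = \left(-1 + u\right) \left(5 + P\right)$
$Q{\left(V \right)} = \frac{15}{7}$ ($Q{\left(V \right)} = \frac{6 + 9}{7} = \frac{1}{7} \cdot 15 = \frac{15}{7}$)
$Q{\left(x{\left(-5,m{\left(5 \right)} \right)} \right)} A{\left(4 \right)} = \frac{15}{7} \cdot 0 = 0$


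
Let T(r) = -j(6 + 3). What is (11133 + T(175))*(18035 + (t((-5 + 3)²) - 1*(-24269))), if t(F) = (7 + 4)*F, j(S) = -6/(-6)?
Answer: 471417936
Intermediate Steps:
j(S) = 1 (j(S) = -6*(-⅙) = 1)
T(r) = -1 (T(r) = -1*1 = -1)
t(F) = 11*F
(11133 + T(175))*(18035 + (t((-5 + 3)²) - 1*(-24269))) = (11133 - 1)*(18035 + (11*(-5 + 3)² - 1*(-24269))) = 11132*(18035 + (11*(-2)² + 24269)) = 11132*(18035 + (11*4 + 24269)) = 11132*(18035 + (44 + 24269)) = 11132*(18035 + 24313) = 11132*42348 = 471417936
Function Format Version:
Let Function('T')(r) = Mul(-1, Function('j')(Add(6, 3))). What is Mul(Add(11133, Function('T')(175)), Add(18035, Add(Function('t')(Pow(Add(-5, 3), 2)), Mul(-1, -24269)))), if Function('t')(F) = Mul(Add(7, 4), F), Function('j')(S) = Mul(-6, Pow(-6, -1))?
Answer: 471417936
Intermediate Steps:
Function('j')(S) = 1 (Function('j')(S) = Mul(-6, Rational(-1, 6)) = 1)
Function('T')(r) = -1 (Function('T')(r) = Mul(-1, 1) = -1)
Function('t')(F) = Mul(11, F)
Mul(Add(11133, Function('T')(175)), Add(18035, Add(Function('t')(Pow(Add(-5, 3), 2)), Mul(-1, -24269)))) = Mul(Add(11133, -1), Add(18035, Add(Mul(11, Pow(Add(-5, 3), 2)), Mul(-1, -24269)))) = Mul(11132, Add(18035, Add(Mul(11, Pow(-2, 2)), 24269))) = Mul(11132, Add(18035, Add(Mul(11, 4), 24269))) = Mul(11132, Add(18035, Add(44, 24269))) = Mul(11132, Add(18035, 24313)) = Mul(11132, 42348) = 471417936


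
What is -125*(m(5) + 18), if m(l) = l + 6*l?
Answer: -6625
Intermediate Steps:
m(l) = 7*l
-125*(m(5) + 18) = -125*(7*5 + 18) = -125*(35 + 18) = -125*53 = -6625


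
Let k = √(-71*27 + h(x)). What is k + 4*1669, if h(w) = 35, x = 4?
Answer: 6676 + I*√1882 ≈ 6676.0 + 43.382*I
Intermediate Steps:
k = I*√1882 (k = √(-71*27 + 35) = √(-1917 + 35) = √(-1882) = I*√1882 ≈ 43.382*I)
k + 4*1669 = I*√1882 + 4*1669 = I*√1882 + 6676 = 6676 + I*√1882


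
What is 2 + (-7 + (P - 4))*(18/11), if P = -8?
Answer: -320/11 ≈ -29.091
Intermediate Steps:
2 + (-7 + (P - 4))*(18/11) = 2 + (-7 + (-8 - 4))*(18/11) = 2 + (-7 - 12)*(18*(1/11)) = 2 - 19*18/11 = 2 - 342/11 = -320/11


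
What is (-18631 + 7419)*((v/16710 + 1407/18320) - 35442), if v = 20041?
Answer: 3041078287754893/7653180 ≈ 3.9736e+8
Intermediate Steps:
(-18631 + 7419)*((v/16710 + 1407/18320) - 35442) = (-18631 + 7419)*((20041/16710 + 1407/18320) - 35442) = -11212*((20041*(1/16710) + 1407*(1/18320)) - 35442) = -11212*((20041/16710 + 1407/18320) - 35442) = -11212*(39066209/30612720 - 35442) = -11212*(-1084936956031/30612720) = 3041078287754893/7653180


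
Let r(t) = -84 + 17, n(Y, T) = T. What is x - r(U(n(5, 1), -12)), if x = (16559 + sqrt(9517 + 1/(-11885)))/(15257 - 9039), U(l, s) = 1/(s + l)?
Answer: 433165/6218 + sqrt(336076732610)/36950465 ≈ 69.679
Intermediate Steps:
U(l, s) = 1/(l + s)
r(t) = -67
x = 16559/6218 + sqrt(336076732610)/36950465 (x = (16559 + sqrt(9517 - 1/11885))/6218 = (16559 + sqrt(113109544/11885))*(1/6218) = (16559 + 2*sqrt(336076732610)/11885)*(1/6218) = 16559/6218 + sqrt(336076732610)/36950465 ≈ 2.6788)
x - r(U(n(5, 1), -12)) = (16559/6218 + sqrt(336076732610)/36950465) - 1*(-67) = (16559/6218 + sqrt(336076732610)/36950465) + 67 = 433165/6218 + sqrt(336076732610)/36950465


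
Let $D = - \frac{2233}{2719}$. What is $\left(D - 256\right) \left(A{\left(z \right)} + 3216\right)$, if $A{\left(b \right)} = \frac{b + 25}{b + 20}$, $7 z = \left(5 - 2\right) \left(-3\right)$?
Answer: $- \frac{294305650214}{356189} \approx -8.2626 \cdot 10^{5}$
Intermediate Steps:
$z = - \frac{9}{7}$ ($z = \frac{\left(5 - 2\right) \left(-3\right)}{7} = \frac{3 \left(-3\right)}{7} = \frac{1}{7} \left(-9\right) = - \frac{9}{7} \approx -1.2857$)
$A{\left(b \right)} = \frac{25 + b}{20 + b}$
$D = - \frac{2233}{2719}$ ($D = \left(-2233\right) \frac{1}{2719} = - \frac{2233}{2719} \approx -0.82126$)
$\left(D - 256\right) \left(A{\left(z \right)} + 3216\right) = \left(- \frac{2233}{2719} - 256\right) \left(\frac{25 - \frac{9}{7}}{20 - \frac{9}{7}} + 3216\right) = - \frac{698297 \left(\frac{1}{\frac{131}{7}} \cdot \frac{166}{7} + 3216\right)}{2719} = - \frac{698297 \left(\frac{7}{131} \cdot \frac{166}{7} + 3216\right)}{2719} = - \frac{698297 \left(\frac{166}{131} + 3216\right)}{2719} = \left(- \frac{698297}{2719}\right) \frac{421462}{131} = - \frac{294305650214}{356189}$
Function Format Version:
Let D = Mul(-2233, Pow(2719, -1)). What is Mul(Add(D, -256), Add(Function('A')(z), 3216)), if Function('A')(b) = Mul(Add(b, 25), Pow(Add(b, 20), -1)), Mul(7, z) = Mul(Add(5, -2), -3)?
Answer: Rational(-294305650214, 356189) ≈ -8.2626e+5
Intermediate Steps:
z = Rational(-9, 7) (z = Mul(Rational(1, 7), Mul(Add(5, -2), -3)) = Mul(Rational(1, 7), Mul(3, -3)) = Mul(Rational(1, 7), -9) = Rational(-9, 7) ≈ -1.2857)
Function('A')(b) = Mul(Pow(Add(20, b), -1), Add(25, b)) (Function('A')(b) = Mul(Add(25, b), Pow(Add(20, b), -1)) = Mul(Pow(Add(20, b), -1), Add(25, b)))
D = Rational(-2233, 2719) (D = Mul(-2233, Rational(1, 2719)) = Rational(-2233, 2719) ≈ -0.82126)
Mul(Add(D, -256), Add(Function('A')(z), 3216)) = Mul(Add(Rational(-2233, 2719), -256), Add(Mul(Pow(Add(20, Rational(-9, 7)), -1), Add(25, Rational(-9, 7))), 3216)) = Mul(Rational(-698297, 2719), Add(Mul(Pow(Rational(131, 7), -1), Rational(166, 7)), 3216)) = Mul(Rational(-698297, 2719), Add(Mul(Rational(7, 131), Rational(166, 7)), 3216)) = Mul(Rational(-698297, 2719), Add(Rational(166, 131), 3216)) = Mul(Rational(-698297, 2719), Rational(421462, 131)) = Rational(-294305650214, 356189)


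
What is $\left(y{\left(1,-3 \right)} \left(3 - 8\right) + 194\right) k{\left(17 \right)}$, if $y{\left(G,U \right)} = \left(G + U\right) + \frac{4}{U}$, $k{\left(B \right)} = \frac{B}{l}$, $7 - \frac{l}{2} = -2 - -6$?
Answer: $\frac{5372}{9} \approx 596.89$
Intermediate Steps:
$l = 6$ ($l = 14 - 2 \left(-2 - -6\right) = 14 - 2 \left(-2 + 6\right) = 14 - 8 = 6$)
$k{\left(B \right)} = \frac{B}{6}$
$y{\left(G,U \right)} = G + U + \frac{4}{U}$
$\left(y{\left(1,-3 \right)} \left(3 - 8\right) + 194\right) k{\left(17 \right)} = \left(\left(1 - 3 + \frac{4}{-3}\right) \left(3 - 8\right) + 194\right) \frac{1}{6} \cdot 17 = \left(\left(1 - 3 + 4 \left(- \frac{1}{3}\right)\right) \left(-5\right) + 194\right) \frac{17}{6} = \left(\left(1 - 3 - \frac{4}{3}\right) \left(-5\right) + 194\right) \frac{17}{6} = \left(\left(- \frac{10}{3}\right) \left(-5\right) + 194\right) \frac{17}{6} = \left(\frac{50}{3} + 194\right) \frac{17}{6} = \frac{632}{3} \cdot \frac{17}{6} = \frac{5372}{9}$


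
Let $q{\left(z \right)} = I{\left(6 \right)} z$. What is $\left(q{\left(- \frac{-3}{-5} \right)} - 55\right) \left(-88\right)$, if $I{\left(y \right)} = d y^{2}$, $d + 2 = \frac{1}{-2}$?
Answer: $88$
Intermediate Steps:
$d = - \frac{5}{2}$ ($d = -2 + \frac{1}{-2} = -2 - \frac{1}{2} = - \frac{5}{2} \approx -2.5$)
$I{\left(y \right)} = - \frac{5 y^{2}}{2}$
$q{\left(z \right)} = - 90 z$ ($q{\left(z \right)} = - \frac{5 \cdot 6^{2}}{2} z = \left(- \frac{5}{2}\right) 36 z = - 90 z$)
$\left(q{\left(- \frac{-3}{-5} \right)} - 55\right) \left(-88\right) = \left(- 90 \left(- \frac{-3}{-5}\right) - 55\right) \left(-88\right) = \left(- 90 \left(- \frac{\left(-3\right) \left(-1\right)}{5}\right) - 55\right) \left(-88\right) = \left(- 90 \left(\left(-1\right) \frac{3}{5}\right) - 55\right) \left(-88\right) = \left(\left(-90\right) \left(- \frac{3}{5}\right) - 55\right) \left(-88\right) = \left(54 - 55\right) \left(-88\right) = \left(-1\right) \left(-88\right) = 88$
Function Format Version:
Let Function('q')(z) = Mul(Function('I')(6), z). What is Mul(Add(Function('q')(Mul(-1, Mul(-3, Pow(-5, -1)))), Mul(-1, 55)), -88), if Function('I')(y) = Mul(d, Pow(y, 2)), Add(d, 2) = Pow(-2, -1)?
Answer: 88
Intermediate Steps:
d = Rational(-5, 2) (d = Add(-2, Pow(-2, -1)) = Add(-2, Rational(-1, 2)) = Rational(-5, 2) ≈ -2.5000)
Function('I')(y) = Mul(Rational(-5, 2), Pow(y, 2))
Function('q')(z) = Mul(-90, z) (Function('q')(z) = Mul(Mul(Rational(-5, 2), Pow(6, 2)), z) = Mul(Mul(Rational(-5, 2), 36), z) = Mul(-90, z))
Mul(Add(Function('q')(Mul(-1, Mul(-3, Pow(-5, -1)))), Mul(-1, 55)), -88) = Mul(Add(Mul(-90, Mul(-1, Mul(-3, Pow(-5, -1)))), Mul(-1, 55)), -88) = Mul(Add(Mul(-90, Mul(-1, Mul(-3, Rational(-1, 5)))), -55), -88) = Mul(Add(Mul(-90, Mul(-1, Rational(3, 5))), -55), -88) = Mul(Add(Mul(-90, Rational(-3, 5)), -55), -88) = Mul(Add(54, -55), -88) = Mul(-1, -88) = 88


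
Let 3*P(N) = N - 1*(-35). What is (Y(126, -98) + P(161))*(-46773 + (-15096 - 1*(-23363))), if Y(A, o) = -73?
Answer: 885638/3 ≈ 2.9521e+5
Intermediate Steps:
P(N) = 35/3 + N/3 (P(N) = (N - 1*(-35))/3 = (N + 35)/3 = (35 + N)/3 = 35/3 + N/3)
(Y(126, -98) + P(161))*(-46773 + (-15096 - 1*(-23363))) = (-73 + (35/3 + (⅓)*161))*(-46773 + (-15096 - 1*(-23363))) = (-73 + (35/3 + 161/3))*(-46773 + (-15096 + 23363)) = (-73 + 196/3)*(-46773 + 8267) = -23/3*(-38506) = 885638/3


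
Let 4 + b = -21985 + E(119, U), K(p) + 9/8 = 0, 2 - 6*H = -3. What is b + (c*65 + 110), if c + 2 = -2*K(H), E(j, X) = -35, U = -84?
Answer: -87591/4 ≈ -21898.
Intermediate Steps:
H = ⅚ (H = ⅓ - ⅙*(-3) = ⅓ + ½ = ⅚ ≈ 0.83333)
K(p) = -9/8 (K(p) = -9/8 + 0 = -9/8)
b = -22024 (b = -4 + (-21985 - 35) = -4 - 22020 = -22024)
c = ¼ (c = -2 - 2*(-9/8) = -2 + 9/4 = ¼ ≈ 0.25000)
b + (c*65 + 110) = -22024 + ((¼)*65 + 110) = -22024 + (65/4 + 110) = -22024 + 505/4 = -87591/4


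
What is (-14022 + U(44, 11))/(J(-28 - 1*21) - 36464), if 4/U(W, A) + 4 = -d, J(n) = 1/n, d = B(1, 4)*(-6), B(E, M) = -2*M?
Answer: 8932063/23227581 ≈ 0.38455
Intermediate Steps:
d = 48 (d = -2*4*(-6) = -8*(-6) = 48)
U(W, A) = -1/13 (U(W, A) = 4/(-4 - 1*48) = 4/(-4 - 48) = 4/(-52) = 4*(-1/52) = -1/13)
(-14022 + U(44, 11))/(J(-28 - 1*21) - 36464) = (-14022 - 1/13)/(1/(-28 - 1*21) - 36464) = -182287/(13*(1/(-28 - 21) - 36464)) = -182287/(13*(1/(-49) - 36464)) = -182287/(13*(-1/49 - 36464)) = -182287/(13*(-1786737/49)) = -182287/13*(-49/1786737) = 8932063/23227581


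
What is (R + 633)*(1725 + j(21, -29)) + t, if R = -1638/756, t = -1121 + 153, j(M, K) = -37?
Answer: 3191636/3 ≈ 1.0639e+6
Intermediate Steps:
t = -968
R = -13/6 (R = -1638*1/756 = -13/6 ≈ -2.1667)
(R + 633)*(1725 + j(21, -29)) + t = (-13/6 + 633)*(1725 - 37) - 968 = (3785/6)*1688 - 968 = 3194540/3 - 968 = 3191636/3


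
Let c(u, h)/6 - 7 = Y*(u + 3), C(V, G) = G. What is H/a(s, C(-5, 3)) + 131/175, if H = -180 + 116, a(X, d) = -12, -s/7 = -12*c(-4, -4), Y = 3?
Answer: 3193/525 ≈ 6.0819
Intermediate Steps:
c(u, h) = 96 + 18*u (c(u, h) = 42 + 6*(3*(u + 3)) = 42 + 6*(3*(3 + u)) = 42 + 6*(9 + 3*u) = 42 + (54 + 18*u) = 96 + 18*u)
s = 2016 (s = -(-84)*(96 + 18*(-4)) = -(-84)*(96 - 72) = -(-84)*24 = -7*(-288) = 2016)
H = -64
H/a(s, C(-5, 3)) + 131/175 = -64/(-12) + 131/175 = -64*(-1/12) + 131*(1/175) = 16/3 + 131/175 = 3193/525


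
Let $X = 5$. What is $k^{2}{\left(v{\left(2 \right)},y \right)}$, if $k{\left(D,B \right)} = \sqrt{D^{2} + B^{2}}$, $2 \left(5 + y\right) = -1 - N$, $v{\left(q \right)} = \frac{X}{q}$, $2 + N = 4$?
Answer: $\frac{97}{2} \approx 48.5$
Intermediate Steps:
$N = 2$ ($N = -2 + 4 = 2$)
$v{\left(q \right)} = \frac{5}{q}$
$y = - \frac{13}{2}$ ($y = -5 + \frac{-1 - 2}{2} = -5 + \frac{1}{2} \left(-3\right) = -5 - \frac{3}{2} = - \frac{13}{2} \approx -6.5$)
$k{\left(D,B \right)} = \sqrt{B^{2} + D^{2}}$
$k^{2}{\left(v{\left(2 \right)},y \right)} = \left(\sqrt{\left(- \frac{13}{2}\right)^{2} + \left(\frac{5}{2}\right)^{2}}\right)^{2} = \left(\sqrt{\frac{169}{4} + \left(5 \cdot \frac{1}{2}\right)^{2}}\right)^{2} = \left(\sqrt{\frac{169}{4} + \left(\frac{5}{2}\right)^{2}}\right)^{2} = \left(\sqrt{\frac{169}{4} + \frac{25}{4}}\right)^{2} = \left(\sqrt{\frac{97}{2}}\right)^{2} = \left(\frac{\sqrt{194}}{2}\right)^{2} = \frac{97}{2}$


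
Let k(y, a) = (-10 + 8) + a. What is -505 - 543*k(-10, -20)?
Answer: 11441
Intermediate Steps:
k(y, a) = -2 + a
-505 - 543*k(-10, -20) = -505 - 543*(-2 - 20) = -505 - 543*(-22) = -505 + 11946 = 11441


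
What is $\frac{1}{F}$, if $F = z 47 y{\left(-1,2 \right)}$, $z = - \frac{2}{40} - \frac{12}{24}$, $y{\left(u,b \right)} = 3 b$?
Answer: $- \frac{10}{1551} \approx -0.0064474$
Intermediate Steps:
$z = - \frac{11}{20}$ ($z = \left(-2\right) \frac{1}{40} - \frac{1}{2} = - \frac{1}{20} - \frac{1}{2} = - \frac{11}{20} \approx -0.55$)
$F = - \frac{1551}{10}$ ($F = \left(- \frac{11}{20}\right) 47 \cdot 3 \cdot 2 = \left(- \frac{517}{20}\right) 6 = - \frac{1551}{10} \approx -155.1$)
$\frac{1}{F} = \frac{1}{- \frac{1551}{10}} = - \frac{10}{1551}$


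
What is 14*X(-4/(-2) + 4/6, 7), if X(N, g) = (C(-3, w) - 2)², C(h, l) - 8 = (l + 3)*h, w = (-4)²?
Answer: 36414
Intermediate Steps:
w = 16
C(h, l) = 8 + h*(3 + l) (C(h, l) = 8 + (l + 3)*h = 8 + (3 + l)*h = 8 + h*(3 + l))
X(N, g) = 2601 (X(N, g) = ((8 + 3*(-3) - 3*16) - 2)² = ((8 - 9 - 48) - 2)² = (-49 - 2)² = (-51)² = 2601)
14*X(-4/(-2) + 4/6, 7) = 14*2601 = 36414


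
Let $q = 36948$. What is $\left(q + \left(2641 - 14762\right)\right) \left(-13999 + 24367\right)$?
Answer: $257406336$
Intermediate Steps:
$\left(q + \left(2641 - 14762\right)\right) \left(-13999 + 24367\right) = \left(36948 + \left(2641 - 14762\right)\right) \left(-13999 + 24367\right) = \left(36948 - 12121\right) 10368 = 24827 \cdot 10368 = 257406336$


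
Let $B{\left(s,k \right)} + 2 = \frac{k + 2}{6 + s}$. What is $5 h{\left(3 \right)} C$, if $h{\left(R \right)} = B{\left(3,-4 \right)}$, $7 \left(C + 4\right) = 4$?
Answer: $\frac{800}{21} \approx 38.095$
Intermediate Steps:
$C = - \frac{24}{7}$ ($C = -4 + \frac{1}{7} \cdot 4 = -4 + \frac{4}{7} = - \frac{24}{7} \approx -3.4286$)
$B{\left(s,k \right)} = -2 + \frac{2 + k}{6 + s}$ ($B{\left(s,k \right)} = -2 + \frac{k + 2}{6 + s} = -2 + \frac{2 + k}{6 + s}$)
$h{\left(R \right)} = - \frac{20}{9}$ ($h{\left(R \right)} = \frac{-10 - 4 - 6}{6 + 3} = \frac{-10 - 4 - 6}{9} = \frac{1}{9} \left(-20\right) = - \frac{20}{9}$)
$5 h{\left(3 \right)} C = 5 \left(- \frac{20}{9}\right) \left(- \frac{24}{7}\right) = \left(- \frac{100}{9}\right) \left(- \frac{24}{7}\right) = \frac{800}{21}$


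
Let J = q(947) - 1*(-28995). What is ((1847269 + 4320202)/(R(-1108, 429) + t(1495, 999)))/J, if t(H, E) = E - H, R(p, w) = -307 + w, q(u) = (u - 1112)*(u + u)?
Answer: 6167471/106034610 ≈ 0.058165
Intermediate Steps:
q(u) = 2*u*(-1112 + u) (q(u) = (-1112 + u)*(2*u) = 2*u*(-1112 + u))
J = -283515 (J = 2*947*(-1112 + 947) - 1*(-28995) = 2*947*(-165) + 28995 = -312510 + 28995 = -283515)
((1847269 + 4320202)/(R(-1108, 429) + t(1495, 999)))/J = ((1847269 + 4320202)/((-307 + 429) + (999 - 1*1495)))/(-283515) = (6167471/(122 + (999 - 1495)))*(-1/283515) = (6167471/(122 - 496))*(-1/283515) = (6167471/(-374))*(-1/283515) = (6167471*(-1/374))*(-1/283515) = -6167471/374*(-1/283515) = 6167471/106034610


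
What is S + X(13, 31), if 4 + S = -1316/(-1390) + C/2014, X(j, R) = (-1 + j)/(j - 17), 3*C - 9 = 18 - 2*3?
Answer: -8468033/1399730 ≈ -6.0498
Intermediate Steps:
C = 7 (C = 3 + (18 - 2*3)/3 = 3 + (18 - 6)/3 = 3 + (⅓)*12 = 3 + 4 = 7)
X(j, R) = (-1 + j)/(-17 + j)
S = -4268843/1399730 (S = -4 + (-1316/(-1390) + 7/2014) = -4 + (-1316*(-1/1390) + 7*(1/2014)) = -4 + (658/695 + 7/2014) = -4 + 1330077/1399730 = -4268843/1399730 ≈ -3.0498)
S + X(13, 31) = -4268843/1399730 + (-1 + 13)/(-17 + 13) = -4268843/1399730 + 12/(-4) = -4268843/1399730 - ¼*12 = -4268843/1399730 - 3 = -8468033/1399730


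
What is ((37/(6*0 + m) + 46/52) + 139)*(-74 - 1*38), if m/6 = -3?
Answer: -1806112/117 ≈ -15437.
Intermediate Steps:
m = -18 (m = 6*(-3) = -18)
((37/(6*0 + m) + 46/52) + 139)*(-74 - 1*38) = ((37/(6*0 - 18) + 46/52) + 139)*(-74 - 1*38) = ((37/(0 - 18) + 46*(1/52)) + 139)*(-74 - 38) = ((37/(-18) + 23/26) + 139)*(-112) = ((37*(-1/18) + 23/26) + 139)*(-112) = ((-37/18 + 23/26) + 139)*(-112) = (-137/117 + 139)*(-112) = (16126/117)*(-112) = -1806112/117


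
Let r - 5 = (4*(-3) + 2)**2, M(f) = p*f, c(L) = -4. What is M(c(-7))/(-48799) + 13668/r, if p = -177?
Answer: 222303464/1707965 ≈ 130.16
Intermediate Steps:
M(f) = -177*f
r = 105 (r = 5 + (4*(-3) + 2)**2 = 5 + (-12 + 2)**2 = 5 + (-10)**2 = 5 + 100 = 105)
M(c(-7))/(-48799) + 13668/r = -177*(-4)/(-48799) + 13668/105 = 708*(-1/48799) + 13668*(1/105) = -708/48799 + 4556/35 = 222303464/1707965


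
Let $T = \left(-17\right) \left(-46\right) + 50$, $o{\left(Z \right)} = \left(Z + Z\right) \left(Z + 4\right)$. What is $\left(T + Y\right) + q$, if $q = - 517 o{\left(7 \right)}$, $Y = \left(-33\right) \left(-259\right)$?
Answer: $-70239$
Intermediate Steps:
$o{\left(Z \right)} = 2 Z \left(4 + Z\right)$
$Y = 8547$
$T = 832$ ($T = 782 + 50 = 832$)
$q = -79618$ ($q = - 517 \cdot 2 \cdot 7 \left(4 + 7\right) = - 517 \cdot 2 \cdot 7 \cdot 11 = \left(-517\right) 154 = -79618$)
$\left(T + Y\right) + q = \left(832 + 8547\right) - 79618 = 9379 - 79618 = -70239$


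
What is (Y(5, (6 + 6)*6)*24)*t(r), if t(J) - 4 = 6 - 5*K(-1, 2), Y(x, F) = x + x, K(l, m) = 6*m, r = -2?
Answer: -12000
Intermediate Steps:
Y(x, F) = 2*x
t(J) = -50 (t(J) = 4 + (6 - 30*2) = 4 + (6 - 5*12) = 4 + (6 - 60) = 4 - 54 = -50)
(Y(5, (6 + 6)*6)*24)*t(r) = ((2*5)*24)*(-50) = (10*24)*(-50) = 240*(-50) = -12000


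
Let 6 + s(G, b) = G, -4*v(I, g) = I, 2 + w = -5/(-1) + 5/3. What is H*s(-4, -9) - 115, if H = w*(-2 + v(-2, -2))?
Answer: -45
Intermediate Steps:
w = 14/3 (w = -2 + (-5/(-1) + 5/3) = -2 + (-5*(-1) + 5*(1/3)) = -2 + (5 + 5/3) = -2 + 20/3 = 14/3 ≈ 4.6667)
v(I, g) = -I/4
s(G, b) = -6 + G
H = -7 (H = 14*(-2 - 1/4*(-2))/3 = 14*(-2 + 1/2)/3 = (14/3)*(-3/2) = -7)
H*s(-4, -9) - 115 = -7*(-6 - 4) - 115 = -7*(-10) - 115 = 70 - 115 = -45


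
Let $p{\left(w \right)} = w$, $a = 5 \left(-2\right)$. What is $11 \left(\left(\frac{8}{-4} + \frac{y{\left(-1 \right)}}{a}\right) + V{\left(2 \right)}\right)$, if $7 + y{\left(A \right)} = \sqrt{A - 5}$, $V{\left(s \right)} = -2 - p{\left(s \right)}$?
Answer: $- \frac{583}{10} - \frac{11 i \sqrt{6}}{10} \approx -58.3 - 2.6944 i$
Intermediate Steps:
$a = -10$
$V{\left(s \right)} = -2 - s$
$y{\left(A \right)} = -7 + \sqrt{-5 + A}$ ($y{\left(A \right)} = -7 + \sqrt{A - 5} = -7 + \sqrt{-5 + A}$)
$11 \left(\left(\frac{8}{-4} + \frac{y{\left(-1 \right)}}{a}\right) + V{\left(2 \right)}\right) = 11 \left(\left(\frac{8}{-4} + \frac{-7 + \sqrt{-5 - 1}}{-10}\right) - 4\right) = 11 \left(\left(8 \left(- \frac{1}{4}\right) + \left(-7 + \sqrt{-6}\right) \left(- \frac{1}{10}\right)\right) - 4\right) = 11 \left(\left(-2 + \left(-7 + i \sqrt{6}\right) \left(- \frac{1}{10}\right)\right) - 4\right) = 11 \left(\left(-2 + \left(\frac{7}{10} - \frac{i \sqrt{6}}{10}\right)\right) - 4\right) = 11 \left(\left(- \frac{13}{10} - \frac{i \sqrt{6}}{10}\right) - 4\right) = 11 \left(- \frac{53}{10} - \frac{i \sqrt{6}}{10}\right) = - \frac{583}{10} - \frac{11 i \sqrt{6}}{10}$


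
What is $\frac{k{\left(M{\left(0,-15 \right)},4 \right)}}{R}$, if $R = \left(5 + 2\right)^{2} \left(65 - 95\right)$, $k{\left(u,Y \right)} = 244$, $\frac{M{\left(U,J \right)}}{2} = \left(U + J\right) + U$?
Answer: $- \frac{122}{735} \approx -0.16599$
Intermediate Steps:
$M{\left(U,J \right)} = 2 J + 4 U$ ($M{\left(U,J \right)} = 2 \left(\left(U + J\right) + U\right) = 2 \left(\left(J + U\right) + U\right) = 2 \left(J + 2 U\right) = 2 J + 4 U$)
$R = -1470$ ($R = 7^{2} \left(-30\right) = 49 \left(-30\right) = -1470$)
$\frac{k{\left(M{\left(0,-15 \right)},4 \right)}}{R} = \frac{244}{-1470} = 244 \left(- \frac{1}{1470}\right) = - \frac{122}{735}$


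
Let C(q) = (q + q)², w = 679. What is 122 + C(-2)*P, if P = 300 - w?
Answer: -5942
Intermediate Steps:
C(q) = 4*q² (C(q) = (2*q)² = 4*q²)
P = -379 (P = 300 - 1*679 = 300 - 679 = -379)
122 + C(-2)*P = 122 + (4*(-2)²)*(-379) = 122 + (4*4)*(-379) = 122 + 16*(-379) = 122 - 6064 = -5942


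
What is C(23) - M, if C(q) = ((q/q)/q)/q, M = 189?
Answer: -99980/529 ≈ -189.00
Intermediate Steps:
C(q) = q⁻² (C(q) = (1/q)/q = 1/(q*q) = q⁻²)
C(23) - M = 23⁻² - 1*189 = 1/529 - 189 = -99980/529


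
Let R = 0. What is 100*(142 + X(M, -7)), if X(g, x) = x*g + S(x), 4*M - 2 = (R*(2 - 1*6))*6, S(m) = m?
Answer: 13150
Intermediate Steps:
M = ½ (M = ½ + ((0*(2 - 1*6))*6)/4 = ½ + ((0*(2 - 6))*6)/4 = ½ + ((0*(-4))*6)/4 = ½ + (0*6)/4 = ½ + (¼)*0 = ½ + 0 = ½ ≈ 0.50000)
X(g, x) = x + g*x (X(g, x) = x*g + x = g*x + x = x + g*x)
100*(142 + X(M, -7)) = 100*(142 - 7*(1 + ½)) = 100*(142 - 7*3/2) = 100*(142 - 21/2) = 100*(263/2) = 13150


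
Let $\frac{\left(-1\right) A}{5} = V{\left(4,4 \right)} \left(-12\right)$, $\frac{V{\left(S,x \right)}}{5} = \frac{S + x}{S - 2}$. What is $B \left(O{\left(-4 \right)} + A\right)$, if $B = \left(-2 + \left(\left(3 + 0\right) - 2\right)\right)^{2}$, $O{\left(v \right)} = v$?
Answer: $1196$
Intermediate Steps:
$V{\left(S,x \right)} = \frac{5 \left(S + x\right)}{-2 + S}$ ($V{\left(S,x \right)} = 5 \frac{S + x}{S - 2} = 5 \frac{S + x}{-2 + S} = \frac{5 \left(S + x\right)}{-2 + S}$)
$A = 1200$ ($A = - 5 \frac{5 \left(4 + 4\right)}{-2 + 4} \left(-12\right) = - 5 \cdot 5 \cdot \frac{1}{2} \cdot 8 \left(-12\right) = - 5 \cdot 20 \left(-12\right) = \left(-5\right) \left(-240\right) = 1200$)
$B = 1$ ($B = \left(-2 + \left(3 - 2\right)\right)^{2} = \left(-2 + 1\right)^{2} = \left(-1\right)^{2} = 1$)
$B \left(O{\left(-4 \right)} + A\right) = 1 \left(-4 + 1200\right) = 1 \cdot 1196 = 1196$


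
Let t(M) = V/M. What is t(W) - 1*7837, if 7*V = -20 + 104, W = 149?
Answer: -1167701/149 ≈ -7836.9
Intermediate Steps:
V = 12 (V = (-20 + 104)/7 = (⅐)*84 = 12)
t(M) = 12/M
t(W) - 1*7837 = 12/149 - 1*7837 = 12*(1/149) - 7837 = 12/149 - 7837 = -1167701/149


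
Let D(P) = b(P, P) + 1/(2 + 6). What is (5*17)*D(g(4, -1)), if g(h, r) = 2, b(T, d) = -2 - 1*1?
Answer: -1955/8 ≈ -244.38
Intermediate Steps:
b(T, d) = -3 (b(T, d) = -2 - 1 = -3)
D(P) = -23/8 (D(P) = -3 + 1/(2 + 6) = -3 + 1/8 = -3 + ⅛ = -23/8)
(5*17)*D(g(4, -1)) = (5*17)*(-23/8) = 85*(-23/8) = -1955/8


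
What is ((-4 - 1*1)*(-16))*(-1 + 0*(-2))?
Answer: -80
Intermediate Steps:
((-4 - 1*1)*(-16))*(-1 + 0*(-2)) = ((-4 - 1)*(-16))*(-1 + 0) = -5*(-16)*(-1) = 80*(-1) = -80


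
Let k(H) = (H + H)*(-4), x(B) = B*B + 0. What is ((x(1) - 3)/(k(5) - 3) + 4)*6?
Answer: 1044/43 ≈ 24.279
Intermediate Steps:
x(B) = B² (x(B) = B² + 0 = B²)
k(H) = -8*H (k(H) = (2*H)*(-4) = -8*H)
((x(1) - 3)/(k(5) - 3) + 4)*6 = ((1² - 3)/(-8*5 - 3) + 4)*6 = ((1 - 3)/(-40 - 3) + 4)*6 = (-2/(-43) + 4)*6 = (-2*(-1/43) + 4)*6 = (2/43 + 4)*6 = (174/43)*6 = 1044/43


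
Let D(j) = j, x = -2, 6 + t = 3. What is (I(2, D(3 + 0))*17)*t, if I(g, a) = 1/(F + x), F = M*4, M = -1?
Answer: 17/2 ≈ 8.5000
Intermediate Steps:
F = -4 (F = -1*4 = -4)
t = -3 (t = -6 + 3 = -3)
I(g, a) = -1/6 (I(g, a) = 1/(-4 - 2) = 1/(-6) = -1/6)
(I(2, D(3 + 0))*17)*t = -1/6*17*(-3) = -17/6*(-3) = 17/2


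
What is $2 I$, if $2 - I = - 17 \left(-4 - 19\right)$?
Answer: $-778$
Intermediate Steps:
$I = -389$ ($I = 2 - - 17 \left(-4 - 19\right) = 2 - \left(-17\right) \left(-23\right) = 2 - 391 = -389$)
$2 I = 2 \left(-389\right) = -778$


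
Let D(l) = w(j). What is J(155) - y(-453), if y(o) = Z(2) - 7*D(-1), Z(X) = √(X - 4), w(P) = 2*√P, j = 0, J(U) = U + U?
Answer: 310 - I*√2 ≈ 310.0 - 1.4142*I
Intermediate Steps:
J(U) = 2*U
D(l) = 0 (D(l) = 2*√0 = 2*0 = 0)
Z(X) = √(-4 + X)
y(o) = I*√2 (y(o) = √(-4 + 2) - 7*0 = √(-2) + 0 = I*√2 + 0 = I*√2)
J(155) - y(-453) = 2*155 - I*√2 = 310 - I*√2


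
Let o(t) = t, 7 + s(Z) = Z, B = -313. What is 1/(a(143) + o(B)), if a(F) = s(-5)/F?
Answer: -143/44771 ≈ -0.0031940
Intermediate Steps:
s(Z) = -7 + Z
a(F) = -12/F (a(F) = (-7 - 5)/F = -12/F)
1/(a(143) + o(B)) = 1/(-12/143 - 313) = 1/(-44771/143) = -143/44771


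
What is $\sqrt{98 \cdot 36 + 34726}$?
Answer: $\sqrt{38254} \approx 195.59$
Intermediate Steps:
$\sqrt{98 \cdot 36 + 34726} = \sqrt{3528 + 34726} = \sqrt{38254}$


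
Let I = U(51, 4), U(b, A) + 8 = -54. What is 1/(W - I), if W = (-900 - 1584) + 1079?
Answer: -1/1343 ≈ -0.00074460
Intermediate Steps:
U(b, A) = -62 (U(b, A) = -8 - 54 = -62)
W = -1405 (W = -2484 + 1079 = -1405)
I = -62
1/(W - I) = 1/(-1405 - 1*(-62)) = 1/(-1405 + 62) = 1/(-1343) = -1/1343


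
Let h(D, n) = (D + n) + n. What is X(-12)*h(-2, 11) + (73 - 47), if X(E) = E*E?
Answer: 2906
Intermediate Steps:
X(E) = E²
h(D, n) = D + 2*n
X(-12)*h(-2, 11) + (73 - 47) = (-12)²*(-2 + 2*11) + (73 - 47) = 144*(-2 + 22) + 26 = 144*20 + 26 = 2880 + 26 = 2906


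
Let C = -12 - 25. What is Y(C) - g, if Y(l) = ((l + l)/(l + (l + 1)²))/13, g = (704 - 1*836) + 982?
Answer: -13912024/16367 ≈ -850.00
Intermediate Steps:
g = 850 (g = (704 - 836) + 982 = -132 + 982 = 850)
C = -37
Y(l) = 2*l/(13*(l + (1 + l)²)) (Y(l) = ((2*l)/(l + (1 + l)²))*(1/13) = (2*l/(l + (1 + l)²))*(1/13) = 2*l/(13*(l + (1 + l)²)))
Y(C) - g = (2/13)*(-37)/(-37 + (1 - 37)²) - 1*850 = (2/13)*(-37)/(-37 + (-36)²) - 850 = (2/13)*(-37)/(-37 + 1296) - 850 = (2/13)*(-37)/1259 - 850 = (2/13)*(-37)*(1/1259) - 850 = -74/16367 - 850 = -13912024/16367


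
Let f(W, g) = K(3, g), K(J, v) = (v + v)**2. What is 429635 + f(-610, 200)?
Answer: 589635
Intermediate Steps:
K(J, v) = 4*v**2 (K(J, v) = (2*v)**2 = 4*v**2)
f(W, g) = 4*g**2
429635 + f(-610, 200) = 429635 + 4*200**2 = 429635 + 4*40000 = 429635 + 160000 = 589635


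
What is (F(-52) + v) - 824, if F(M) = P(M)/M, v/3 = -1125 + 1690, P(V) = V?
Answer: 872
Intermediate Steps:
v = 1695 (v = 3*(-1125 + 1690) = 3*565 = 1695)
F(M) = 1 (F(M) = M/M = 1)
(F(-52) + v) - 824 = (1 + 1695) - 824 = 1696 - 824 = 872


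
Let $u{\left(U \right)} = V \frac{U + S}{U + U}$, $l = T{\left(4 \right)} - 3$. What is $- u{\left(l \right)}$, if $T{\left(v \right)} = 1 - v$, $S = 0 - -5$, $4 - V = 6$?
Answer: $\frac{1}{6} \approx 0.16667$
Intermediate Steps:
$V = -2$ ($V = 4 - 6 = -2$)
$S = 5$ ($S = 0 + 5 = 5$)
$l = -6$ ($l = \left(1 - 4\right) - 3 = -3 - 3 = -6$)
$u{\left(U \right)} = - \frac{5 + U}{U}$ ($u{\left(U \right)} = - 2 \frac{U + 5}{U + U} = - 2 \frac{5 + U}{2 U} = - \frac{5 + U}{U}$)
$- u{\left(l \right)} = - \frac{-5 - -6}{-6} = - \frac{\left(-1\right) \left(-5 + 6\right)}{6} = - \frac{\left(-1\right) 1}{6} = \left(-1\right) \left(- \frac{1}{6}\right) = \frac{1}{6}$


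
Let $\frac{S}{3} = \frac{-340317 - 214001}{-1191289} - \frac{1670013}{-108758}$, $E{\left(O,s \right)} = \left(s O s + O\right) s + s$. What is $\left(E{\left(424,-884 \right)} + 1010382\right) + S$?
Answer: $- \frac{37948975401352981424265}{129562209062} \approx -2.929 \cdot 10^{11}$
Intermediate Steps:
$E{\left(O,s \right)} = s + s \left(O + O s^{2}\right)$ ($E{\left(O,s \right)} = \left(O s s + O\right) s + s = \left(O s^{2} + O\right) s + s = \left(O + O s^{2}\right) s + s = s \left(O + O s^{2}\right) + s = s + s \left(O + O s^{2}\right)$)
$S = \frac{6149263901403}{129562209062}$ ($S = 3 \left(\frac{-340317 - 214001}{-1191289} - \frac{1670013}{-108758}\right) = 3 \left(\left(-554318\right) \left(- \frac{1}{1191289}\right) - - \frac{1670013}{108758}\right) = 3 \left(\frac{554318}{1191289} + \frac{1670013}{108758}\right) = 3 \cdot \frac{2049754633801}{129562209062} = \frac{6149263901403}{129562209062} \approx 47.462$)
$\left(E{\left(424,-884 \right)} + 1010382\right) + S = \left(- 884 \left(1 + 424 + 424 \left(-884\right)^{2}\right) + 1010382\right) + \frac{6149263901403}{129562209062} = \left(- 884 \left(1 + 424 + 424 \cdot 781456\right) + 1010382\right) + \frac{6149263901403}{129562209062} = \left(- 884 \left(1 + 424 + 331337344\right) + 1010382\right) + \frac{6149263901403}{129562209062} = \left(\left(-884\right) 331337769 + 1010382\right) + \frac{6149263901403}{129562209062} = \left(-292902587796 + 1010382\right) + \frac{6149263901403}{129562209062} = -292901577414 + \frac{6149263901403}{129562209062} = - \frac{37948975401352981424265}{129562209062}$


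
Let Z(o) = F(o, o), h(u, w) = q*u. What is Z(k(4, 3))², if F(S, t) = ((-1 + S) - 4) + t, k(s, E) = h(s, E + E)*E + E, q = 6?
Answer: 21025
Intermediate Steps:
h(u, w) = 6*u
k(s, E) = E + 6*E*s (k(s, E) = (6*s)*E + E = 6*E*s + E = E + 6*E*s)
F(S, t) = -5 + S + t (F(S, t) = (-5 + S) + t = -5 + S + t)
Z(o) = -5 + 2*o (Z(o) = -5 + o + o = -5 + 2*o)
Z(k(4, 3))² = (-5 + 2*(3*(1 + 6*4)))² = (-5 + 2*(3*(1 + 24)))² = (-5 + 2*(3*25))² = (-5 + 2*75)² = (-5 + 150)² = 145² = 21025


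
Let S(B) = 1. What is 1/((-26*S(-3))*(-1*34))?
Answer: 1/884 ≈ 0.0011312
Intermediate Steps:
1/((-26*S(-3))*(-1*34)) = 1/((-26*1)*(-1*34)) = 1/(-26*(-34)) = 1/884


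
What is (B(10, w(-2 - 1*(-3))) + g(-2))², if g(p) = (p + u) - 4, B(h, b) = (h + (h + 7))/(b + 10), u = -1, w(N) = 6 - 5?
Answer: 2500/121 ≈ 20.661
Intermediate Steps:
w(N) = 1
B(h, b) = (7 + 2*h)/(10 + b) (B(h, b) = (h + (7 + h))/(10 + b) = (7 + 2*h)/(10 + b))
g(p) = -5 + p (g(p) = (p - 1) - 4 = (-1 + p) - 4 = -5 + p)
(B(10, w(-2 - 1*(-3))) + g(-2))² = ((7 + 2*10)/(10 + 1) + (-5 - 2))² = ((7 + 20)/11 - 7)² = ((1/11)*27 - 7)² = (27/11 - 7)² = (-50/11)² = 2500/121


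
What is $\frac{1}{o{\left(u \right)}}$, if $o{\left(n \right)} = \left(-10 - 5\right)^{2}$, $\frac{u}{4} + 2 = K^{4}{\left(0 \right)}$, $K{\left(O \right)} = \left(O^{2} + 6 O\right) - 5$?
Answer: $\frac{1}{225} \approx 0.0044444$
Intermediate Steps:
$K{\left(O \right)} = -5 + O^{2} + 6 O$
$u = 2492$ ($u = -8 + 4 \left(-5 + 0^{2} + 6 \cdot 0\right)^{4} = -8 + 4 \left(-5 + 0 + 0\right)^{4} = -8 + 4 \left(-5\right)^{4} = -8 + 4 \cdot 625 = -8 + 2500 = 2492$)
$o{\left(n \right)} = 225$ ($o{\left(n \right)} = \left(-15\right)^{2} = 225$)
$\frac{1}{o{\left(u \right)}} = \frac{1}{225}$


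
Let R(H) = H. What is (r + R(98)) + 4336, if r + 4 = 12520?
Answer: 16950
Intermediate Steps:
r = 12516 (r = -4 + 12520 = 12516)
(r + R(98)) + 4336 = (12516 + 98) + 4336 = 12614 + 4336 = 16950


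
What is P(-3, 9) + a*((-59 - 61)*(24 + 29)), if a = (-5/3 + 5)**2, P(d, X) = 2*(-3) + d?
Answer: -212027/3 ≈ -70676.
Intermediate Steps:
P(d, X) = -6 + d
a = 100/9 (a = (-5*1/3 + 5)**2 = (-5/3 + 5)**2 = (10/3)**2 = 100/9 ≈ 11.111)
P(-3, 9) + a*((-59 - 61)*(24 + 29)) = (-6 - 3) + 100*((-59 - 61)*(24 + 29))/9 = -9 + 100*(-120*53)/9 = -9 + (100/9)*(-6360) = -9 - 212000/3 = -212027/3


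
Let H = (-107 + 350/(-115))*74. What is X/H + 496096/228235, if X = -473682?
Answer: 1289732231717/21373523045 ≈ 60.343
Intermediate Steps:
H = -187294/23 (H = (-107 + 350*(-1/115))*74 = (-107 - 70/23)*74 = -2531/23*74 = -187294/23 ≈ -8143.2)
X/H + 496096/228235 = -473682/(-187294/23) + 496096/228235 = -473682*(-23/187294) + 496096*(1/228235) = 5447343/93647 + 496096/228235 = 1289732231717/21373523045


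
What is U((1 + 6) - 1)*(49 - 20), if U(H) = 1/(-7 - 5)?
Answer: -29/12 ≈ -2.4167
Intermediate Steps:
U(H) = -1/12 (U(H) = 1/(-12) = -1/12)
U((1 + 6) - 1)*(49 - 20) = -(49 - 20)/12 = -1/12*29 = -29/12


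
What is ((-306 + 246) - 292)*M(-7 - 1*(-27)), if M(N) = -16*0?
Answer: 0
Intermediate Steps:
M(N) = 0
((-306 + 246) - 292)*M(-7 - 1*(-27)) = ((-306 + 246) - 292)*0 = (-60 - 292)*0 = -352*0 = 0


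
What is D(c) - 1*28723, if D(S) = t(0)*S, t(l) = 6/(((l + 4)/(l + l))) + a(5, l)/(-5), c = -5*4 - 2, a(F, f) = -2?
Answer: -143659/5 ≈ -28732.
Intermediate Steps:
c = -22 (c = -20 - 2 = -22)
t(l) = 2/5 + 12*l/(4 + l) (t(l) = 6/(((l + 4)/(l + l))) - 2/(-5) = 6/(((4 + l)/((2*l)))) - 2*(-1/5) = 6/(((4 + l)*(1/(2*l)))) + 2/5 = 6/(((4 + l)/(2*l))) + 2/5 = 6*(2*l/(4 + l)) + 2/5 = 12*l/(4 + l) + 2/5 = 2/5 + 12*l/(4 + l))
D(S) = 2*S/5 (D(S) = (2*(4 + 31*0)/(5*(4 + 0)))*S = ((2/5)*(4 + 0)/4)*S = ((2/5)*(1/4)*4)*S = 2*S/5)
D(c) - 1*28723 = (2/5)*(-22) - 1*28723 = -44/5 - 28723 = -143659/5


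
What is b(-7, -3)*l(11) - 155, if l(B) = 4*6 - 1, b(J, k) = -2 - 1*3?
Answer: -270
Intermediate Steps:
b(J, k) = -5 (b(J, k) = -2 - 3 = -5)
l(B) = 23 (l(B) = 24 - 1 = 23)
b(-7, -3)*l(11) - 155 = -5*23 - 155 = -115 - 155 = -270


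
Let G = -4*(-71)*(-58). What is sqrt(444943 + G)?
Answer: sqrt(428471) ≈ 654.58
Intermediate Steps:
G = -16472 (G = 284*(-58) = -16472)
sqrt(444943 + G) = sqrt(444943 - 16472) = sqrt(428471)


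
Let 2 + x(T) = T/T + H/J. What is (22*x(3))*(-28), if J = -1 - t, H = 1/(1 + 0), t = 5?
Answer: 2156/3 ≈ 718.67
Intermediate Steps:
H = 1 (H = 1/1 = 1)
J = -6 (J = -1 - 1*5 = -1 - 5 = -6)
x(T) = -7/6 (x(T) = -2 + (T/T + 1/(-6)) = -2 + (1 + 1*(-⅙)) = -2 + (1 - ⅙) = -2 + ⅚ = -7/6)
(22*x(3))*(-28) = (22*(-7/6))*(-28) = -77/3*(-28) = 2156/3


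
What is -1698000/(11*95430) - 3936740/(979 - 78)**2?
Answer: -183698405940/28405728791 ≈ -6.4669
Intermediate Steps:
-1698000/(11*95430) - 3936740/(979 - 78)**2 = -1698000/1049730 - 3936740/(901**2) = -1698000*1/1049730 - 3936740/811801 = -56600/34991 - 3936740*1/811801 = -56600/34991 - 3936740/811801 = -183698405940/28405728791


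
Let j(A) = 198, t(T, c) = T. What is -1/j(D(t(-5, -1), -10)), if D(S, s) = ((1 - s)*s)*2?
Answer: -1/198 ≈ -0.0050505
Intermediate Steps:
D(S, s) = 2*s*(1 - s) (D(S, s) = (s*(1 - s))*2 = 2*s*(1 - s))
-1/j(D(t(-5, -1), -10)) = -1/198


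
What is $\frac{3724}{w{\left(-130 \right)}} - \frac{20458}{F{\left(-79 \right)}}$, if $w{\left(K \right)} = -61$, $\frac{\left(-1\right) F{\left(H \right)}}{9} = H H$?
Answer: $- \frac{207925418}{3426309} \approx -60.685$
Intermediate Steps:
$F{\left(H \right)} = - 9 H^{2}$ ($F{\left(H \right)} = - 9 H H = - 9 H^{2}$)
$\frac{3724}{w{\left(-130 \right)}} - \frac{20458}{F{\left(-79 \right)}} = \frac{3724}{-61} - \frac{20458}{\left(-9\right) \left(-79\right)^{2}} = 3724 \left(- \frac{1}{61}\right) - \frac{20458}{\left(-9\right) 6241} = - \frac{3724}{61} - \frac{20458}{-56169} = - \frac{3724}{61} - - \frac{20458}{56169} = - \frac{3724}{61} + \frac{20458}{56169} = - \frac{207925418}{3426309}$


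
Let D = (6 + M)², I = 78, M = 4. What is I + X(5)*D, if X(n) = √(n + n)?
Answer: 78 + 100*√10 ≈ 394.23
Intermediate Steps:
D = 100 (D = (6 + 4)² = 10² = 100)
X(n) = √2*√n (X(n) = √(2*n) = √2*√n)
I + X(5)*D = 78 + (√2*√5)*100 = 78 + √10*100 = 78 + 100*√10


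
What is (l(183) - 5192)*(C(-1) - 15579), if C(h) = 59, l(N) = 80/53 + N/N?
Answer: 4268667360/53 ≈ 8.0541e+7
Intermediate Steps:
l(N) = 133/53 (l(N) = 80*(1/53) + 1 = 80/53 + 1 = 133/53)
(l(183) - 5192)*(C(-1) - 15579) = (133/53 - 5192)*(59 - 15579) = -275043/53*(-15520) = 4268667360/53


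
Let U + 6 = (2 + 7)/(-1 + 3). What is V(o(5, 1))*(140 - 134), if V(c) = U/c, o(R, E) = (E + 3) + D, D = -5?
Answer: 9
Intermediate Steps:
o(R, E) = -2 + E (o(R, E) = (E + 3) - 5 = (3 + E) - 5 = -2 + E)
U = -3/2 (U = -6 + (2 + 7)/(-1 + 3) = -6 + 9/2 = -3/2 ≈ -1.5000)
V(c) = -3/(2*c)
V(o(5, 1))*(140 - 134) = (-3/(2*(-2 + 1)))*(140 - 134) = -3/2/(-1)*6 = -3/2*(-1)*6 = (3/2)*6 = 9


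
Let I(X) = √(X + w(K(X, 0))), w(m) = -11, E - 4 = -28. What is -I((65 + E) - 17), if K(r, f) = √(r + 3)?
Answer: -√13 ≈ -3.6056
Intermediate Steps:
E = -24 (E = 4 - 28 = -24)
K(r, f) = √(3 + r)
I(X) = √(-11 + X) (I(X) = √(X - 11) = √(-11 + X))
-I((65 + E) - 17) = -√(-11 + ((65 - 24) - 17)) = -√(-11 + (41 - 17)) = -√(-11 + 24) = -√13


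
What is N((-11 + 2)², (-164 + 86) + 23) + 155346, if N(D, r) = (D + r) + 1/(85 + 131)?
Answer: 33560353/216 ≈ 1.5537e+5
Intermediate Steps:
N(D, r) = 1/216 + D + r (N(D, r) = (D + r) + 1/216 = 1/216 + D + r)
N((-11 + 2)², (-164 + 86) + 23) + 155346 = (1/216 + (-11 + 2)² + ((-164 + 86) + 23)) + 155346 = (1/216 + (-9)² + (-78 + 23)) + 155346 = (1/216 + 81 - 55) + 155346 = 5617/216 + 155346 = 33560353/216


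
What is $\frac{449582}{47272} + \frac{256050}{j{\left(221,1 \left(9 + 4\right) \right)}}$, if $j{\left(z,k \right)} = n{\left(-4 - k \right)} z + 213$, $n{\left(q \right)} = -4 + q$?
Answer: $- \frac{140461757}{2907228} \approx -48.315$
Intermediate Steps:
$j{\left(z,k \right)} = 213 + z \left(-8 - k\right)$ ($j{\left(z,k \right)} = \left(-4 - \left(4 + k\right)\right) z + 213 = \left(-8 - k\right) z + 213 = z \left(-8 - k\right) + 213 = 213 + z \left(-8 - k\right)$)
$\frac{449582}{47272} + \frac{256050}{j{\left(221,1 \left(9 + 4\right) \right)}} = \frac{449582}{47272} + \frac{256050}{213 - 221 \left(8 + 1 \left(9 + 4\right)\right)} = 449582 \cdot \frac{1}{47272} + \frac{256050}{213 - 221 \left(8 + 1 \cdot 13\right)} = \frac{224791}{23636} + \frac{256050}{213 - 221 \left(8 + 13\right)} = \frac{224791}{23636} + \frac{256050}{213 - 221 \cdot 21} = \frac{224791}{23636} + \frac{256050}{213 - 4641} = \frac{224791}{23636} + \frac{256050}{-4428} = \frac{224791}{23636} + 256050 \left(- \frac{1}{4428}\right) = \frac{224791}{23636} - \frac{14225}{246} = - \frac{140461757}{2907228}$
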